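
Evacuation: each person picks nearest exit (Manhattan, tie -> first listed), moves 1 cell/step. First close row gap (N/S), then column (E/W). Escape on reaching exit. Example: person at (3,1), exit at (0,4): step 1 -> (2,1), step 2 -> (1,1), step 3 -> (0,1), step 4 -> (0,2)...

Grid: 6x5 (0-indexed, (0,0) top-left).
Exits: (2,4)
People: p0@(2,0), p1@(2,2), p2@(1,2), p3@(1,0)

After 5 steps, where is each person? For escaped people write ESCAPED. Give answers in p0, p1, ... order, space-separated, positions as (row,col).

Step 1: p0:(2,0)->(2,1) | p1:(2,2)->(2,3) | p2:(1,2)->(2,2) | p3:(1,0)->(2,0)
Step 2: p0:(2,1)->(2,2) | p1:(2,3)->(2,4)->EXIT | p2:(2,2)->(2,3) | p3:(2,0)->(2,1)
Step 3: p0:(2,2)->(2,3) | p1:escaped | p2:(2,3)->(2,4)->EXIT | p3:(2,1)->(2,2)
Step 4: p0:(2,3)->(2,4)->EXIT | p1:escaped | p2:escaped | p3:(2,2)->(2,3)
Step 5: p0:escaped | p1:escaped | p2:escaped | p3:(2,3)->(2,4)->EXIT

ESCAPED ESCAPED ESCAPED ESCAPED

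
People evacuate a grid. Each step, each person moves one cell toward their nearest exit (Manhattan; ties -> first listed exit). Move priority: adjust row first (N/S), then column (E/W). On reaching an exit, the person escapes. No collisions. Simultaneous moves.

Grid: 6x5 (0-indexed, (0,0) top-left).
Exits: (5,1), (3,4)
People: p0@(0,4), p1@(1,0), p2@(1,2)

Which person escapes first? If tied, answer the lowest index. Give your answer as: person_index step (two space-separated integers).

Answer: 0 3

Derivation:
Step 1: p0:(0,4)->(1,4) | p1:(1,0)->(2,0) | p2:(1,2)->(2,2)
Step 2: p0:(1,4)->(2,4) | p1:(2,0)->(3,0) | p2:(2,2)->(3,2)
Step 3: p0:(2,4)->(3,4)->EXIT | p1:(3,0)->(4,0) | p2:(3,2)->(3,3)
Step 4: p0:escaped | p1:(4,0)->(5,0) | p2:(3,3)->(3,4)->EXIT
Step 5: p0:escaped | p1:(5,0)->(5,1)->EXIT | p2:escaped
Exit steps: [3, 5, 4]
First to escape: p0 at step 3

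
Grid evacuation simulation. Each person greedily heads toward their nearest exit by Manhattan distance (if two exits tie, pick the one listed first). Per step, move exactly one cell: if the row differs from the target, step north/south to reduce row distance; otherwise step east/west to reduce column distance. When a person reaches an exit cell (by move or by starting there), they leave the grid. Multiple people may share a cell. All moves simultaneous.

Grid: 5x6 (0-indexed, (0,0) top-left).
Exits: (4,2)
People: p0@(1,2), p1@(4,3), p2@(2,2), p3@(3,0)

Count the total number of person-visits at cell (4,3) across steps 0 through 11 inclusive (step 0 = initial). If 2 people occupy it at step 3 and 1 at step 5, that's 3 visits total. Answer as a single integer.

Step 0: p0@(1,2) p1@(4,3) p2@(2,2) p3@(3,0) -> at (4,3): 1 [p1], cum=1
Step 1: p0@(2,2) p1@ESC p2@(3,2) p3@(4,0) -> at (4,3): 0 [-], cum=1
Step 2: p0@(3,2) p1@ESC p2@ESC p3@(4,1) -> at (4,3): 0 [-], cum=1
Step 3: p0@ESC p1@ESC p2@ESC p3@ESC -> at (4,3): 0 [-], cum=1
Total visits = 1

Answer: 1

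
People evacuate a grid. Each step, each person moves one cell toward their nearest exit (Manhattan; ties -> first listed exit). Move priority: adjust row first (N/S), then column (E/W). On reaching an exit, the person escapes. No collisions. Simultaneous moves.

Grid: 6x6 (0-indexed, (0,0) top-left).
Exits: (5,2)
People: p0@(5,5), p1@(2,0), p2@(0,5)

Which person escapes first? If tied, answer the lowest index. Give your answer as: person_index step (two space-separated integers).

Answer: 0 3

Derivation:
Step 1: p0:(5,5)->(5,4) | p1:(2,0)->(3,0) | p2:(0,5)->(1,5)
Step 2: p0:(5,4)->(5,3) | p1:(3,0)->(4,0) | p2:(1,5)->(2,5)
Step 3: p0:(5,3)->(5,2)->EXIT | p1:(4,0)->(5,0) | p2:(2,5)->(3,5)
Step 4: p0:escaped | p1:(5,0)->(5,1) | p2:(3,5)->(4,5)
Step 5: p0:escaped | p1:(5,1)->(5,2)->EXIT | p2:(4,5)->(5,5)
Step 6: p0:escaped | p1:escaped | p2:(5,5)->(5,4)
Step 7: p0:escaped | p1:escaped | p2:(5,4)->(5,3)
Step 8: p0:escaped | p1:escaped | p2:(5,3)->(5,2)->EXIT
Exit steps: [3, 5, 8]
First to escape: p0 at step 3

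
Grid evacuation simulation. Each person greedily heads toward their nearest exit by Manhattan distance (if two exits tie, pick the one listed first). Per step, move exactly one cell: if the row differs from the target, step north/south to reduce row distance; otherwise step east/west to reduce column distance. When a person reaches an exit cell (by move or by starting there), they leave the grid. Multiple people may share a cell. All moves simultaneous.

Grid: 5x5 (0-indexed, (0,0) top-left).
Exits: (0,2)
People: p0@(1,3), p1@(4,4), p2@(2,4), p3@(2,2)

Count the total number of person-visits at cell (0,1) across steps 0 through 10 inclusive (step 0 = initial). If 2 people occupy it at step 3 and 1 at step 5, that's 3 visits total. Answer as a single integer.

Answer: 0

Derivation:
Step 0: p0@(1,3) p1@(4,4) p2@(2,4) p3@(2,2) -> at (0,1): 0 [-], cum=0
Step 1: p0@(0,3) p1@(3,4) p2@(1,4) p3@(1,2) -> at (0,1): 0 [-], cum=0
Step 2: p0@ESC p1@(2,4) p2@(0,4) p3@ESC -> at (0,1): 0 [-], cum=0
Step 3: p0@ESC p1@(1,4) p2@(0,3) p3@ESC -> at (0,1): 0 [-], cum=0
Step 4: p0@ESC p1@(0,4) p2@ESC p3@ESC -> at (0,1): 0 [-], cum=0
Step 5: p0@ESC p1@(0,3) p2@ESC p3@ESC -> at (0,1): 0 [-], cum=0
Step 6: p0@ESC p1@ESC p2@ESC p3@ESC -> at (0,1): 0 [-], cum=0
Total visits = 0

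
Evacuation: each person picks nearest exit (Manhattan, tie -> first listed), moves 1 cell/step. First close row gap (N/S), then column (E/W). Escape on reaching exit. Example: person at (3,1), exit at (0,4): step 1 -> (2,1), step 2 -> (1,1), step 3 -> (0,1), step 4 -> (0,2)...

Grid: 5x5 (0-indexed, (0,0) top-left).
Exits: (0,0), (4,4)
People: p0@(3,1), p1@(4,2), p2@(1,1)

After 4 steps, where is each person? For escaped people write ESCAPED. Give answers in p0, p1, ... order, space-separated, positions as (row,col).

Step 1: p0:(3,1)->(2,1) | p1:(4,2)->(4,3) | p2:(1,1)->(0,1)
Step 2: p0:(2,1)->(1,1) | p1:(4,3)->(4,4)->EXIT | p2:(0,1)->(0,0)->EXIT
Step 3: p0:(1,1)->(0,1) | p1:escaped | p2:escaped
Step 4: p0:(0,1)->(0,0)->EXIT | p1:escaped | p2:escaped

ESCAPED ESCAPED ESCAPED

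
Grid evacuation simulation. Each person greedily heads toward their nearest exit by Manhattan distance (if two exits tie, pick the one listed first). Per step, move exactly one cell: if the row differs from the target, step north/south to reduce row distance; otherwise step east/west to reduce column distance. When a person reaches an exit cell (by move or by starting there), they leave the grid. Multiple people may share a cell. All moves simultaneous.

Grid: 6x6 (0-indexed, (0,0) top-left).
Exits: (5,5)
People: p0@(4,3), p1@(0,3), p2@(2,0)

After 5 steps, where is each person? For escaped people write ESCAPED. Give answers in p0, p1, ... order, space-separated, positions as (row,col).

Step 1: p0:(4,3)->(5,3) | p1:(0,3)->(1,3) | p2:(2,0)->(3,0)
Step 2: p0:(5,3)->(5,4) | p1:(1,3)->(2,3) | p2:(3,0)->(4,0)
Step 3: p0:(5,4)->(5,5)->EXIT | p1:(2,3)->(3,3) | p2:(4,0)->(5,0)
Step 4: p0:escaped | p1:(3,3)->(4,3) | p2:(5,0)->(5,1)
Step 5: p0:escaped | p1:(4,3)->(5,3) | p2:(5,1)->(5,2)

ESCAPED (5,3) (5,2)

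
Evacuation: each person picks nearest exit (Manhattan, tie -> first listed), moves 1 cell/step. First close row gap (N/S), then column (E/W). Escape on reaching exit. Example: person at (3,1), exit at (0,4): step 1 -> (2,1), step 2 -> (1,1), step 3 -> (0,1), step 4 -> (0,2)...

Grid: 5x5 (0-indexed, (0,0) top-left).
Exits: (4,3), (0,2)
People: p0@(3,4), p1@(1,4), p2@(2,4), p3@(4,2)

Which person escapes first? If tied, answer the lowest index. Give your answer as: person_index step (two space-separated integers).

Answer: 3 1

Derivation:
Step 1: p0:(3,4)->(4,4) | p1:(1,4)->(0,4) | p2:(2,4)->(3,4) | p3:(4,2)->(4,3)->EXIT
Step 2: p0:(4,4)->(4,3)->EXIT | p1:(0,4)->(0,3) | p2:(3,4)->(4,4) | p3:escaped
Step 3: p0:escaped | p1:(0,3)->(0,2)->EXIT | p2:(4,4)->(4,3)->EXIT | p3:escaped
Exit steps: [2, 3, 3, 1]
First to escape: p3 at step 1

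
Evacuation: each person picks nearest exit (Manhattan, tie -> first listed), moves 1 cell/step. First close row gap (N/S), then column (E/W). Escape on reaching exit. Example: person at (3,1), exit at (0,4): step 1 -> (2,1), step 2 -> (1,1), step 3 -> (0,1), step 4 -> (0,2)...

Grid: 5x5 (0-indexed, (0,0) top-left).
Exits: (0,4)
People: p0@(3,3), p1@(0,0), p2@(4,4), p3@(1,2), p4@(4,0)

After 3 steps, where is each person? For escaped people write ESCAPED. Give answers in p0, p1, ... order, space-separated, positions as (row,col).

Step 1: p0:(3,3)->(2,3) | p1:(0,0)->(0,1) | p2:(4,4)->(3,4) | p3:(1,2)->(0,2) | p4:(4,0)->(3,0)
Step 2: p0:(2,3)->(1,3) | p1:(0,1)->(0,2) | p2:(3,4)->(2,4) | p3:(0,2)->(0,3) | p4:(3,0)->(2,0)
Step 3: p0:(1,3)->(0,3) | p1:(0,2)->(0,3) | p2:(2,4)->(1,4) | p3:(0,3)->(0,4)->EXIT | p4:(2,0)->(1,0)

(0,3) (0,3) (1,4) ESCAPED (1,0)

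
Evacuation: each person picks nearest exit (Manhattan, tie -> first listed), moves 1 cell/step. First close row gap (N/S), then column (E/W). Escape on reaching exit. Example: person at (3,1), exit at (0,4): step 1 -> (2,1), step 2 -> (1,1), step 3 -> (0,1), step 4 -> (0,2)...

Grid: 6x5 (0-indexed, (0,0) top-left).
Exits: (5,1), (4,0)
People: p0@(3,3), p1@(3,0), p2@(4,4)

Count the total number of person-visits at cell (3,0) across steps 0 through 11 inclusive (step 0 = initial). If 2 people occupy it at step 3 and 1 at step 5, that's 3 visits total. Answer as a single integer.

Step 0: p0@(3,3) p1@(3,0) p2@(4,4) -> at (3,0): 1 [p1], cum=1
Step 1: p0@(4,3) p1@ESC p2@(5,4) -> at (3,0): 0 [-], cum=1
Step 2: p0@(5,3) p1@ESC p2@(5,3) -> at (3,0): 0 [-], cum=1
Step 3: p0@(5,2) p1@ESC p2@(5,2) -> at (3,0): 0 [-], cum=1
Step 4: p0@ESC p1@ESC p2@ESC -> at (3,0): 0 [-], cum=1
Total visits = 1

Answer: 1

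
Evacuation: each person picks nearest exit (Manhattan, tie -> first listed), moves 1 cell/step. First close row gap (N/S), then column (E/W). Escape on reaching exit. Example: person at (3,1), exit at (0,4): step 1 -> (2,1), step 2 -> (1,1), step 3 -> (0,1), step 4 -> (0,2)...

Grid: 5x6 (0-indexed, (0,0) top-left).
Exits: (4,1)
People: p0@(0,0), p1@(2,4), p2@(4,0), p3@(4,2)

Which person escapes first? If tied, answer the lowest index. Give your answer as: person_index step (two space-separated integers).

Step 1: p0:(0,0)->(1,0) | p1:(2,4)->(3,4) | p2:(4,0)->(4,1)->EXIT | p3:(4,2)->(4,1)->EXIT
Step 2: p0:(1,0)->(2,0) | p1:(3,4)->(4,4) | p2:escaped | p3:escaped
Step 3: p0:(2,0)->(3,0) | p1:(4,4)->(4,3) | p2:escaped | p3:escaped
Step 4: p0:(3,0)->(4,0) | p1:(4,3)->(4,2) | p2:escaped | p3:escaped
Step 5: p0:(4,0)->(4,1)->EXIT | p1:(4,2)->(4,1)->EXIT | p2:escaped | p3:escaped
Exit steps: [5, 5, 1, 1]
First to escape: p2 at step 1

Answer: 2 1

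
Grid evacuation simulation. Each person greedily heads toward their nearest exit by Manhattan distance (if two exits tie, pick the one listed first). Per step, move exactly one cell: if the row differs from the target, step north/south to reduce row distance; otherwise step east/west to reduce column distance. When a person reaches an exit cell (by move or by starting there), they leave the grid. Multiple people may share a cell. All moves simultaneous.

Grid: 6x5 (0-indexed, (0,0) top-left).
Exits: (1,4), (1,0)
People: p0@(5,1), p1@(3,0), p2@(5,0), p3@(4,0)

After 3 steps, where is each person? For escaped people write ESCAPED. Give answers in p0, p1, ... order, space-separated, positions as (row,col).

Step 1: p0:(5,1)->(4,1) | p1:(3,0)->(2,0) | p2:(5,0)->(4,0) | p3:(4,0)->(3,0)
Step 2: p0:(4,1)->(3,1) | p1:(2,0)->(1,0)->EXIT | p2:(4,0)->(3,0) | p3:(3,0)->(2,0)
Step 3: p0:(3,1)->(2,1) | p1:escaped | p2:(3,0)->(2,0) | p3:(2,0)->(1,0)->EXIT

(2,1) ESCAPED (2,0) ESCAPED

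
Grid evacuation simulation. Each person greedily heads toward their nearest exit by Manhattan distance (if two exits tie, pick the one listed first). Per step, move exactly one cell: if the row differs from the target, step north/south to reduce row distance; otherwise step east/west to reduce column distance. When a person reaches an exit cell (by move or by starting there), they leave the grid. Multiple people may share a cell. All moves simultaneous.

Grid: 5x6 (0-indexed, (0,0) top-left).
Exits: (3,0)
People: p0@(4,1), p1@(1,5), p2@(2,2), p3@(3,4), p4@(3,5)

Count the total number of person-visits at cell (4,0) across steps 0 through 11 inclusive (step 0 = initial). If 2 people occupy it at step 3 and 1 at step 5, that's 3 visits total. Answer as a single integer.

Step 0: p0@(4,1) p1@(1,5) p2@(2,2) p3@(3,4) p4@(3,5) -> at (4,0): 0 [-], cum=0
Step 1: p0@(3,1) p1@(2,5) p2@(3,2) p3@(3,3) p4@(3,4) -> at (4,0): 0 [-], cum=0
Step 2: p0@ESC p1@(3,5) p2@(3,1) p3@(3,2) p4@(3,3) -> at (4,0): 0 [-], cum=0
Step 3: p0@ESC p1@(3,4) p2@ESC p3@(3,1) p4@(3,2) -> at (4,0): 0 [-], cum=0
Step 4: p0@ESC p1@(3,3) p2@ESC p3@ESC p4@(3,1) -> at (4,0): 0 [-], cum=0
Step 5: p0@ESC p1@(3,2) p2@ESC p3@ESC p4@ESC -> at (4,0): 0 [-], cum=0
Step 6: p0@ESC p1@(3,1) p2@ESC p3@ESC p4@ESC -> at (4,0): 0 [-], cum=0
Step 7: p0@ESC p1@ESC p2@ESC p3@ESC p4@ESC -> at (4,0): 0 [-], cum=0
Total visits = 0

Answer: 0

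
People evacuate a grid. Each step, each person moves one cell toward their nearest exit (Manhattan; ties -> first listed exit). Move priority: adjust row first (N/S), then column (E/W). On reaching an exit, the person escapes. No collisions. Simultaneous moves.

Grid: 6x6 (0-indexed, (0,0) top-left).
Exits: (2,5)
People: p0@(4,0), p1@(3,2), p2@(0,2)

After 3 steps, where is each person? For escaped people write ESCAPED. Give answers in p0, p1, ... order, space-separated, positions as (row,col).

Step 1: p0:(4,0)->(3,0) | p1:(3,2)->(2,2) | p2:(0,2)->(1,2)
Step 2: p0:(3,0)->(2,0) | p1:(2,2)->(2,3) | p2:(1,2)->(2,2)
Step 3: p0:(2,0)->(2,1) | p1:(2,3)->(2,4) | p2:(2,2)->(2,3)

(2,1) (2,4) (2,3)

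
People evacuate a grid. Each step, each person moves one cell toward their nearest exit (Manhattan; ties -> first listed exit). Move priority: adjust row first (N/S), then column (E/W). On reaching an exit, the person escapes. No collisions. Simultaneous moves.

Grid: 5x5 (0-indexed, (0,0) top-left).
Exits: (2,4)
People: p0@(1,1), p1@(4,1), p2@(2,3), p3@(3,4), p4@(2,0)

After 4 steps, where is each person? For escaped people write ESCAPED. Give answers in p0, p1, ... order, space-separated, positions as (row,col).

Step 1: p0:(1,1)->(2,1) | p1:(4,1)->(3,1) | p2:(2,3)->(2,4)->EXIT | p3:(3,4)->(2,4)->EXIT | p4:(2,0)->(2,1)
Step 2: p0:(2,1)->(2,2) | p1:(3,1)->(2,1) | p2:escaped | p3:escaped | p4:(2,1)->(2,2)
Step 3: p0:(2,2)->(2,3) | p1:(2,1)->(2,2) | p2:escaped | p3:escaped | p4:(2,2)->(2,3)
Step 4: p0:(2,3)->(2,4)->EXIT | p1:(2,2)->(2,3) | p2:escaped | p3:escaped | p4:(2,3)->(2,4)->EXIT

ESCAPED (2,3) ESCAPED ESCAPED ESCAPED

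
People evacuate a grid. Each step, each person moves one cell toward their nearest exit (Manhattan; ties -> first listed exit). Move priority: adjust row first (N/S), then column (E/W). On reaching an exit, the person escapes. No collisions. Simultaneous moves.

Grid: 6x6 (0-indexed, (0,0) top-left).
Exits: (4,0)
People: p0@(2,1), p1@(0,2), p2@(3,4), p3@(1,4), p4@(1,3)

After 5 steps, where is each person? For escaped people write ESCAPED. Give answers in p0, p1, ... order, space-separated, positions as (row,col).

Step 1: p0:(2,1)->(3,1) | p1:(0,2)->(1,2) | p2:(3,4)->(4,4) | p3:(1,4)->(2,4) | p4:(1,3)->(2,3)
Step 2: p0:(3,1)->(4,1) | p1:(1,2)->(2,2) | p2:(4,4)->(4,3) | p3:(2,4)->(3,4) | p4:(2,3)->(3,3)
Step 3: p0:(4,1)->(4,0)->EXIT | p1:(2,2)->(3,2) | p2:(4,3)->(4,2) | p3:(3,4)->(4,4) | p4:(3,3)->(4,3)
Step 4: p0:escaped | p1:(3,2)->(4,2) | p2:(4,2)->(4,1) | p3:(4,4)->(4,3) | p4:(4,3)->(4,2)
Step 5: p0:escaped | p1:(4,2)->(4,1) | p2:(4,1)->(4,0)->EXIT | p3:(4,3)->(4,2) | p4:(4,2)->(4,1)

ESCAPED (4,1) ESCAPED (4,2) (4,1)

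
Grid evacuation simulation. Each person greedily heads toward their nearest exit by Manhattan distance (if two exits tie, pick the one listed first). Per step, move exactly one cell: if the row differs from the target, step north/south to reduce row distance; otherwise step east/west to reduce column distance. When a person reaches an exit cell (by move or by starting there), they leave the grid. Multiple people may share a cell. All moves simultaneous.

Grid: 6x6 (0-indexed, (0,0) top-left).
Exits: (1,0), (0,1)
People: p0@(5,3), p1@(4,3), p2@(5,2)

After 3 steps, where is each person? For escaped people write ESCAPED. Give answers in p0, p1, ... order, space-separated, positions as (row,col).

Step 1: p0:(5,3)->(4,3) | p1:(4,3)->(3,3) | p2:(5,2)->(4,2)
Step 2: p0:(4,3)->(3,3) | p1:(3,3)->(2,3) | p2:(4,2)->(3,2)
Step 3: p0:(3,3)->(2,3) | p1:(2,3)->(1,3) | p2:(3,2)->(2,2)

(2,3) (1,3) (2,2)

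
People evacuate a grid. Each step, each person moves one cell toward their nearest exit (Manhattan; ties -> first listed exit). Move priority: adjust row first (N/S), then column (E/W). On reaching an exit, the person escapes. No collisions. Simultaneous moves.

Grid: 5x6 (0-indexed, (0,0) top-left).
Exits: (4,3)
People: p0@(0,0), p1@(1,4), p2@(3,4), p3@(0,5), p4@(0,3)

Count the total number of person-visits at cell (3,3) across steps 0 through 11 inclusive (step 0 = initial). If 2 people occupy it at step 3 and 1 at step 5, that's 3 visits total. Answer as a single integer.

Step 0: p0@(0,0) p1@(1,4) p2@(3,4) p3@(0,5) p4@(0,3) -> at (3,3): 0 [-], cum=0
Step 1: p0@(1,0) p1@(2,4) p2@(4,4) p3@(1,5) p4@(1,3) -> at (3,3): 0 [-], cum=0
Step 2: p0@(2,0) p1@(3,4) p2@ESC p3@(2,5) p4@(2,3) -> at (3,3): 0 [-], cum=0
Step 3: p0@(3,0) p1@(4,4) p2@ESC p3@(3,5) p4@(3,3) -> at (3,3): 1 [p4], cum=1
Step 4: p0@(4,0) p1@ESC p2@ESC p3@(4,5) p4@ESC -> at (3,3): 0 [-], cum=1
Step 5: p0@(4,1) p1@ESC p2@ESC p3@(4,4) p4@ESC -> at (3,3): 0 [-], cum=1
Step 6: p0@(4,2) p1@ESC p2@ESC p3@ESC p4@ESC -> at (3,3): 0 [-], cum=1
Step 7: p0@ESC p1@ESC p2@ESC p3@ESC p4@ESC -> at (3,3): 0 [-], cum=1
Total visits = 1

Answer: 1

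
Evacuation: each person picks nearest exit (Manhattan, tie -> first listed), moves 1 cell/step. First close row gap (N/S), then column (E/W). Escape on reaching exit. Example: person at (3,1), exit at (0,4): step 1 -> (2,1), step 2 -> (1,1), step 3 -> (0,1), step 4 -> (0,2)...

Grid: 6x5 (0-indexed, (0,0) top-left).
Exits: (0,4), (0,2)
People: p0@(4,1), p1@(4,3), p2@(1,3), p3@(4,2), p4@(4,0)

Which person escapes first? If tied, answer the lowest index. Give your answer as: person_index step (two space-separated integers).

Step 1: p0:(4,1)->(3,1) | p1:(4,3)->(3,3) | p2:(1,3)->(0,3) | p3:(4,2)->(3,2) | p4:(4,0)->(3,0)
Step 2: p0:(3,1)->(2,1) | p1:(3,3)->(2,3) | p2:(0,3)->(0,4)->EXIT | p3:(3,2)->(2,2) | p4:(3,0)->(2,0)
Step 3: p0:(2,1)->(1,1) | p1:(2,3)->(1,3) | p2:escaped | p3:(2,2)->(1,2) | p4:(2,0)->(1,0)
Step 4: p0:(1,1)->(0,1) | p1:(1,3)->(0,3) | p2:escaped | p3:(1,2)->(0,2)->EXIT | p4:(1,0)->(0,0)
Step 5: p0:(0,1)->(0,2)->EXIT | p1:(0,3)->(0,4)->EXIT | p2:escaped | p3:escaped | p4:(0,0)->(0,1)
Step 6: p0:escaped | p1:escaped | p2:escaped | p3:escaped | p4:(0,1)->(0,2)->EXIT
Exit steps: [5, 5, 2, 4, 6]
First to escape: p2 at step 2

Answer: 2 2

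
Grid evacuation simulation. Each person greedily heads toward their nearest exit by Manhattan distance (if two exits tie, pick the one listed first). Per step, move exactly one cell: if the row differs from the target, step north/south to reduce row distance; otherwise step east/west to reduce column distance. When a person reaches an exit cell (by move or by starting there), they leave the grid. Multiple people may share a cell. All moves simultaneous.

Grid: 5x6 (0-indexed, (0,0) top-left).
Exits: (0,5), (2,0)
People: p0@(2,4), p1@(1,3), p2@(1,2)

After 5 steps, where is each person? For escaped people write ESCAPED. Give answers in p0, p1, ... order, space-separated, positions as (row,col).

Step 1: p0:(2,4)->(1,4) | p1:(1,3)->(0,3) | p2:(1,2)->(2,2)
Step 2: p0:(1,4)->(0,4) | p1:(0,3)->(0,4) | p2:(2,2)->(2,1)
Step 3: p0:(0,4)->(0,5)->EXIT | p1:(0,4)->(0,5)->EXIT | p2:(2,1)->(2,0)->EXIT

ESCAPED ESCAPED ESCAPED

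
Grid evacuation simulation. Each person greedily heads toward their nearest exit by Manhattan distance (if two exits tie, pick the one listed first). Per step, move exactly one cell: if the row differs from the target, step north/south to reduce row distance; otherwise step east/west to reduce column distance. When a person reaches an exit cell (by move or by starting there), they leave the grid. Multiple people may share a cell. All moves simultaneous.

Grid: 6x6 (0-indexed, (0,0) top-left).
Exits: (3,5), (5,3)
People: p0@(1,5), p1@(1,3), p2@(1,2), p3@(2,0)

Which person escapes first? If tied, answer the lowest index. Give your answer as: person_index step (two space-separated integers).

Answer: 0 2

Derivation:
Step 1: p0:(1,5)->(2,5) | p1:(1,3)->(2,3) | p2:(1,2)->(2,2) | p3:(2,0)->(3,0)
Step 2: p0:(2,5)->(3,5)->EXIT | p1:(2,3)->(3,3) | p2:(2,2)->(3,2) | p3:(3,0)->(3,1)
Step 3: p0:escaped | p1:(3,3)->(3,4) | p2:(3,2)->(3,3) | p3:(3,1)->(3,2)
Step 4: p0:escaped | p1:(3,4)->(3,5)->EXIT | p2:(3,3)->(3,4) | p3:(3,2)->(3,3)
Step 5: p0:escaped | p1:escaped | p2:(3,4)->(3,5)->EXIT | p3:(3,3)->(3,4)
Step 6: p0:escaped | p1:escaped | p2:escaped | p3:(3,4)->(3,5)->EXIT
Exit steps: [2, 4, 5, 6]
First to escape: p0 at step 2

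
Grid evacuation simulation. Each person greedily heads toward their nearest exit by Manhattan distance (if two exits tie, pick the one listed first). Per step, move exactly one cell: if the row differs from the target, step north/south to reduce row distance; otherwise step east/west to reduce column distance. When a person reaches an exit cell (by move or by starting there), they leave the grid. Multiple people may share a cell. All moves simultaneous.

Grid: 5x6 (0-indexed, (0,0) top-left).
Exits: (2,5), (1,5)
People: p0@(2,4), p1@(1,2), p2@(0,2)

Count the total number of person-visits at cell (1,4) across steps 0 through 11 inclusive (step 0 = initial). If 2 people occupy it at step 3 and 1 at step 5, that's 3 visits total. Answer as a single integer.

Step 0: p0@(2,4) p1@(1,2) p2@(0,2) -> at (1,4): 0 [-], cum=0
Step 1: p0@ESC p1@(1,3) p2@(1,2) -> at (1,4): 0 [-], cum=0
Step 2: p0@ESC p1@(1,4) p2@(1,3) -> at (1,4): 1 [p1], cum=1
Step 3: p0@ESC p1@ESC p2@(1,4) -> at (1,4): 1 [p2], cum=2
Step 4: p0@ESC p1@ESC p2@ESC -> at (1,4): 0 [-], cum=2
Total visits = 2

Answer: 2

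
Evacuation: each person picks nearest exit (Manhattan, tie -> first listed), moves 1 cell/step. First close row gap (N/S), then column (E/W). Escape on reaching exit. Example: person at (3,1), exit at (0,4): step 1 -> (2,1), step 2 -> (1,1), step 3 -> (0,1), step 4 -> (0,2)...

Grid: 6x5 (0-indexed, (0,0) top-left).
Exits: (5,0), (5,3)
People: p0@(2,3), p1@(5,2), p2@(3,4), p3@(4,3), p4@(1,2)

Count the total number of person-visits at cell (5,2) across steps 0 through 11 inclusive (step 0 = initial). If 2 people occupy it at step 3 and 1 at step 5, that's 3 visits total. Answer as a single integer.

Answer: 2

Derivation:
Step 0: p0@(2,3) p1@(5,2) p2@(3,4) p3@(4,3) p4@(1,2) -> at (5,2): 1 [p1], cum=1
Step 1: p0@(3,3) p1@ESC p2@(4,4) p3@ESC p4@(2,2) -> at (5,2): 0 [-], cum=1
Step 2: p0@(4,3) p1@ESC p2@(5,4) p3@ESC p4@(3,2) -> at (5,2): 0 [-], cum=1
Step 3: p0@ESC p1@ESC p2@ESC p3@ESC p4@(4,2) -> at (5,2): 0 [-], cum=1
Step 4: p0@ESC p1@ESC p2@ESC p3@ESC p4@(5,2) -> at (5,2): 1 [p4], cum=2
Step 5: p0@ESC p1@ESC p2@ESC p3@ESC p4@ESC -> at (5,2): 0 [-], cum=2
Total visits = 2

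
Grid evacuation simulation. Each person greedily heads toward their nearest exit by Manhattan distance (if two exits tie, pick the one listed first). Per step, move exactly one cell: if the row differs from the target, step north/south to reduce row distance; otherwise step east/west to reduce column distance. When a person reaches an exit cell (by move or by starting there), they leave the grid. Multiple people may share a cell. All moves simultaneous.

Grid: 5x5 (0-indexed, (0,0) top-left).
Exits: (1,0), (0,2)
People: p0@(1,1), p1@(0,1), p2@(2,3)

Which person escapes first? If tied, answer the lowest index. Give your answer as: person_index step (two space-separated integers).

Step 1: p0:(1,1)->(1,0)->EXIT | p1:(0,1)->(0,2)->EXIT | p2:(2,3)->(1,3)
Step 2: p0:escaped | p1:escaped | p2:(1,3)->(0,3)
Step 3: p0:escaped | p1:escaped | p2:(0,3)->(0,2)->EXIT
Exit steps: [1, 1, 3]
First to escape: p0 at step 1

Answer: 0 1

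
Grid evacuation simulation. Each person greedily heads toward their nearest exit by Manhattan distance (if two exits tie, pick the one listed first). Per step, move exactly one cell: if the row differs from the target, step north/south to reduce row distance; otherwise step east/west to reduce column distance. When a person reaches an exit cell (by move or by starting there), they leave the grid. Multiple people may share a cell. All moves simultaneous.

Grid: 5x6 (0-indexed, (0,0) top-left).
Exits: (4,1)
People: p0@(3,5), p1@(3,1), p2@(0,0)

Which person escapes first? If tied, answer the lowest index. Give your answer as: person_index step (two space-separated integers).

Answer: 1 1

Derivation:
Step 1: p0:(3,5)->(4,5) | p1:(3,1)->(4,1)->EXIT | p2:(0,0)->(1,0)
Step 2: p0:(4,5)->(4,4) | p1:escaped | p2:(1,0)->(2,0)
Step 3: p0:(4,4)->(4,3) | p1:escaped | p2:(2,0)->(3,0)
Step 4: p0:(4,3)->(4,2) | p1:escaped | p2:(3,0)->(4,0)
Step 5: p0:(4,2)->(4,1)->EXIT | p1:escaped | p2:(4,0)->(4,1)->EXIT
Exit steps: [5, 1, 5]
First to escape: p1 at step 1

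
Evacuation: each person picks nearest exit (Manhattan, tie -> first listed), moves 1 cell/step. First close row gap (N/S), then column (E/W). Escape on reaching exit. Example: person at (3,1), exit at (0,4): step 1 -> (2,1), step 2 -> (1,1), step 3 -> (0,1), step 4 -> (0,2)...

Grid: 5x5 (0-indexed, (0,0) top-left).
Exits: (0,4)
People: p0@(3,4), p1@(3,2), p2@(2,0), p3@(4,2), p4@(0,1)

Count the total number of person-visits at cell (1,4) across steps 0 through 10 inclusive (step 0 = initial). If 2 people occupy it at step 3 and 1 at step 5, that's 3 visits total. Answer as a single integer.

Step 0: p0@(3,4) p1@(3,2) p2@(2,0) p3@(4,2) p4@(0,1) -> at (1,4): 0 [-], cum=0
Step 1: p0@(2,4) p1@(2,2) p2@(1,0) p3@(3,2) p4@(0,2) -> at (1,4): 0 [-], cum=0
Step 2: p0@(1,4) p1@(1,2) p2@(0,0) p3@(2,2) p4@(0,3) -> at (1,4): 1 [p0], cum=1
Step 3: p0@ESC p1@(0,2) p2@(0,1) p3@(1,2) p4@ESC -> at (1,4): 0 [-], cum=1
Step 4: p0@ESC p1@(0,3) p2@(0,2) p3@(0,2) p4@ESC -> at (1,4): 0 [-], cum=1
Step 5: p0@ESC p1@ESC p2@(0,3) p3@(0,3) p4@ESC -> at (1,4): 0 [-], cum=1
Step 6: p0@ESC p1@ESC p2@ESC p3@ESC p4@ESC -> at (1,4): 0 [-], cum=1
Total visits = 1

Answer: 1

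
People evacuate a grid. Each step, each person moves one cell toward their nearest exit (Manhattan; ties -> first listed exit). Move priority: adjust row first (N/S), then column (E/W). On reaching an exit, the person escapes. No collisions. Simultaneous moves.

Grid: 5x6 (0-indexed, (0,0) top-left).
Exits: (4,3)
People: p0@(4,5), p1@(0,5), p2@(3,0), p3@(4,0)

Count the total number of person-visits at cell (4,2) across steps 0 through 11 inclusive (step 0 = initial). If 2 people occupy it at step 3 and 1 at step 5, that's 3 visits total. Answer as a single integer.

Step 0: p0@(4,5) p1@(0,5) p2@(3,0) p3@(4,0) -> at (4,2): 0 [-], cum=0
Step 1: p0@(4,4) p1@(1,5) p2@(4,0) p3@(4,1) -> at (4,2): 0 [-], cum=0
Step 2: p0@ESC p1@(2,5) p2@(4,1) p3@(4,2) -> at (4,2): 1 [p3], cum=1
Step 3: p0@ESC p1@(3,5) p2@(4,2) p3@ESC -> at (4,2): 1 [p2], cum=2
Step 4: p0@ESC p1@(4,5) p2@ESC p3@ESC -> at (4,2): 0 [-], cum=2
Step 5: p0@ESC p1@(4,4) p2@ESC p3@ESC -> at (4,2): 0 [-], cum=2
Step 6: p0@ESC p1@ESC p2@ESC p3@ESC -> at (4,2): 0 [-], cum=2
Total visits = 2

Answer: 2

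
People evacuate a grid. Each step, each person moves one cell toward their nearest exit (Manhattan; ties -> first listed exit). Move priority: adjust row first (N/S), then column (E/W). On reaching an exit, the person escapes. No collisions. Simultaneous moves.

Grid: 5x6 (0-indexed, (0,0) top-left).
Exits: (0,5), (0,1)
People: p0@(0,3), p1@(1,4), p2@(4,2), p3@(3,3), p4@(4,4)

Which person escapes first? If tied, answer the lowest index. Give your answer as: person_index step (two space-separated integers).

Answer: 0 2

Derivation:
Step 1: p0:(0,3)->(0,4) | p1:(1,4)->(0,4) | p2:(4,2)->(3,2) | p3:(3,3)->(2,3) | p4:(4,4)->(3,4)
Step 2: p0:(0,4)->(0,5)->EXIT | p1:(0,4)->(0,5)->EXIT | p2:(3,2)->(2,2) | p3:(2,3)->(1,3) | p4:(3,4)->(2,4)
Step 3: p0:escaped | p1:escaped | p2:(2,2)->(1,2) | p3:(1,3)->(0,3) | p4:(2,4)->(1,4)
Step 4: p0:escaped | p1:escaped | p2:(1,2)->(0,2) | p3:(0,3)->(0,4) | p4:(1,4)->(0,4)
Step 5: p0:escaped | p1:escaped | p2:(0,2)->(0,1)->EXIT | p3:(0,4)->(0,5)->EXIT | p4:(0,4)->(0,5)->EXIT
Exit steps: [2, 2, 5, 5, 5]
First to escape: p0 at step 2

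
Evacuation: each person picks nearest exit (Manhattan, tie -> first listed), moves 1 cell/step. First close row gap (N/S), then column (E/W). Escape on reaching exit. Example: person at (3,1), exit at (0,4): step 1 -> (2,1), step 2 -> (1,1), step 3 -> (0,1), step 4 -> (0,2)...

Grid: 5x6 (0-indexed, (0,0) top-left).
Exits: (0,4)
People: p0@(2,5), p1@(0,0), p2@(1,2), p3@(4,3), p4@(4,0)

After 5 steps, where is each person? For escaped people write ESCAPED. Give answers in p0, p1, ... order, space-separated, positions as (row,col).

Step 1: p0:(2,5)->(1,5) | p1:(0,0)->(0,1) | p2:(1,2)->(0,2) | p3:(4,3)->(3,3) | p4:(4,0)->(3,0)
Step 2: p0:(1,5)->(0,5) | p1:(0,1)->(0,2) | p2:(0,2)->(0,3) | p3:(3,3)->(2,3) | p4:(3,0)->(2,0)
Step 3: p0:(0,5)->(0,4)->EXIT | p1:(0,2)->(0,3) | p2:(0,3)->(0,4)->EXIT | p3:(2,3)->(1,3) | p4:(2,0)->(1,0)
Step 4: p0:escaped | p1:(0,3)->(0,4)->EXIT | p2:escaped | p3:(1,3)->(0,3) | p4:(1,0)->(0,0)
Step 5: p0:escaped | p1:escaped | p2:escaped | p3:(0,3)->(0,4)->EXIT | p4:(0,0)->(0,1)

ESCAPED ESCAPED ESCAPED ESCAPED (0,1)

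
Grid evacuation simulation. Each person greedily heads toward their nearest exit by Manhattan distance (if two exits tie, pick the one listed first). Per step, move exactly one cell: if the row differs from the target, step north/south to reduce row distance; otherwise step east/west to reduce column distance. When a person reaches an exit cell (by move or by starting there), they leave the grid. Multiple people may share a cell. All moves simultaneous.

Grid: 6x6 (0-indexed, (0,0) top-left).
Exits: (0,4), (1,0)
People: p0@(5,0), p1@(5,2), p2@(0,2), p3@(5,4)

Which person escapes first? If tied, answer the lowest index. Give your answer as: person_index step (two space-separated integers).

Answer: 2 2

Derivation:
Step 1: p0:(5,0)->(4,0) | p1:(5,2)->(4,2) | p2:(0,2)->(0,3) | p3:(5,4)->(4,4)
Step 2: p0:(4,0)->(3,0) | p1:(4,2)->(3,2) | p2:(0,3)->(0,4)->EXIT | p3:(4,4)->(3,4)
Step 3: p0:(3,0)->(2,0) | p1:(3,2)->(2,2) | p2:escaped | p3:(3,4)->(2,4)
Step 4: p0:(2,0)->(1,0)->EXIT | p1:(2,2)->(1,2) | p2:escaped | p3:(2,4)->(1,4)
Step 5: p0:escaped | p1:(1,2)->(1,1) | p2:escaped | p3:(1,4)->(0,4)->EXIT
Step 6: p0:escaped | p1:(1,1)->(1,0)->EXIT | p2:escaped | p3:escaped
Exit steps: [4, 6, 2, 5]
First to escape: p2 at step 2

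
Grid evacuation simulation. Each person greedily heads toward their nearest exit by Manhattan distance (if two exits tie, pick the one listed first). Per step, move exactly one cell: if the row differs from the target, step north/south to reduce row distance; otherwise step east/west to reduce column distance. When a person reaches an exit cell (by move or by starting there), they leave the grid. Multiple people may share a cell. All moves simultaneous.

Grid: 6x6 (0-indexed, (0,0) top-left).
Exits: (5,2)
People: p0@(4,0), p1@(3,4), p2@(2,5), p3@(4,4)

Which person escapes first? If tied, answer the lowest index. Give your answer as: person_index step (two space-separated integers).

Answer: 0 3

Derivation:
Step 1: p0:(4,0)->(5,0) | p1:(3,4)->(4,4) | p2:(2,5)->(3,5) | p3:(4,4)->(5,4)
Step 2: p0:(5,0)->(5,1) | p1:(4,4)->(5,4) | p2:(3,5)->(4,5) | p3:(5,4)->(5,3)
Step 3: p0:(5,1)->(5,2)->EXIT | p1:(5,4)->(5,3) | p2:(4,5)->(5,5) | p3:(5,3)->(5,2)->EXIT
Step 4: p0:escaped | p1:(5,3)->(5,2)->EXIT | p2:(5,5)->(5,4) | p3:escaped
Step 5: p0:escaped | p1:escaped | p2:(5,4)->(5,3) | p3:escaped
Step 6: p0:escaped | p1:escaped | p2:(5,3)->(5,2)->EXIT | p3:escaped
Exit steps: [3, 4, 6, 3]
First to escape: p0 at step 3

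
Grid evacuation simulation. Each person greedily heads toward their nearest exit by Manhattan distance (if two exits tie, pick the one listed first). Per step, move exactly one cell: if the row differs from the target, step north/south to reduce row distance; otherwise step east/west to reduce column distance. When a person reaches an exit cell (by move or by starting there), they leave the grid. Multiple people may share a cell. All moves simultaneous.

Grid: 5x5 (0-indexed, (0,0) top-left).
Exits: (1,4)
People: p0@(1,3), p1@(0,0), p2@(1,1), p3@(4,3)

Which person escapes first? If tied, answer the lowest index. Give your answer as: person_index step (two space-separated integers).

Answer: 0 1

Derivation:
Step 1: p0:(1,3)->(1,4)->EXIT | p1:(0,0)->(1,0) | p2:(1,1)->(1,2) | p3:(4,3)->(3,3)
Step 2: p0:escaped | p1:(1,0)->(1,1) | p2:(1,2)->(1,3) | p3:(3,3)->(2,3)
Step 3: p0:escaped | p1:(1,1)->(1,2) | p2:(1,3)->(1,4)->EXIT | p3:(2,3)->(1,3)
Step 4: p0:escaped | p1:(1,2)->(1,3) | p2:escaped | p3:(1,3)->(1,4)->EXIT
Step 5: p0:escaped | p1:(1,3)->(1,4)->EXIT | p2:escaped | p3:escaped
Exit steps: [1, 5, 3, 4]
First to escape: p0 at step 1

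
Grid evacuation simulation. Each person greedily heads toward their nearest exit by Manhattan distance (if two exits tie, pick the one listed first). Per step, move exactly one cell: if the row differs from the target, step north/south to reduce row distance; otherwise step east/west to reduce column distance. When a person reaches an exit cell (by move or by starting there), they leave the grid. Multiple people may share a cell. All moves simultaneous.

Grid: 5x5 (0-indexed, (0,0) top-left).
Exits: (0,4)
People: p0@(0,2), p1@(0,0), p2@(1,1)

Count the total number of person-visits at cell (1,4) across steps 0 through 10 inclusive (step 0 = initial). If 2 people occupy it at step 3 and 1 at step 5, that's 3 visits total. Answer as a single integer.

Step 0: p0@(0,2) p1@(0,0) p2@(1,1) -> at (1,4): 0 [-], cum=0
Step 1: p0@(0,3) p1@(0,1) p2@(0,1) -> at (1,4): 0 [-], cum=0
Step 2: p0@ESC p1@(0,2) p2@(0,2) -> at (1,4): 0 [-], cum=0
Step 3: p0@ESC p1@(0,3) p2@(0,3) -> at (1,4): 0 [-], cum=0
Step 4: p0@ESC p1@ESC p2@ESC -> at (1,4): 0 [-], cum=0
Total visits = 0

Answer: 0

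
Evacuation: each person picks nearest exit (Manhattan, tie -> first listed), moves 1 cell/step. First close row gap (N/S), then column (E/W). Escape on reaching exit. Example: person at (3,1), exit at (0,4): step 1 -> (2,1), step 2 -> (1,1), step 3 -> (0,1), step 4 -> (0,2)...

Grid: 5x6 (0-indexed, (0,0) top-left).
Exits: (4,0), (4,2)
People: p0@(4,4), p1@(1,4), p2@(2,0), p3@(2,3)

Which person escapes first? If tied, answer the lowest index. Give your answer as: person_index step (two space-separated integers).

Step 1: p0:(4,4)->(4,3) | p1:(1,4)->(2,4) | p2:(2,0)->(3,0) | p3:(2,3)->(3,3)
Step 2: p0:(4,3)->(4,2)->EXIT | p1:(2,4)->(3,4) | p2:(3,0)->(4,0)->EXIT | p3:(3,3)->(4,3)
Step 3: p0:escaped | p1:(3,4)->(4,4) | p2:escaped | p3:(4,3)->(4,2)->EXIT
Step 4: p0:escaped | p1:(4,4)->(4,3) | p2:escaped | p3:escaped
Step 5: p0:escaped | p1:(4,3)->(4,2)->EXIT | p2:escaped | p3:escaped
Exit steps: [2, 5, 2, 3]
First to escape: p0 at step 2

Answer: 0 2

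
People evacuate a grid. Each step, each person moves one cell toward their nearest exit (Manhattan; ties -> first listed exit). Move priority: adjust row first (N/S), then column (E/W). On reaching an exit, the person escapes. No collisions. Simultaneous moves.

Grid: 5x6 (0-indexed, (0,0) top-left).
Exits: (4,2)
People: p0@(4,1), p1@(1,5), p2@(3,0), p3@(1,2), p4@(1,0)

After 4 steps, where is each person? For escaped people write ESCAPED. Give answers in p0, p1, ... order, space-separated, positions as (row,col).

Step 1: p0:(4,1)->(4,2)->EXIT | p1:(1,5)->(2,5) | p2:(3,0)->(4,0) | p3:(1,2)->(2,2) | p4:(1,0)->(2,0)
Step 2: p0:escaped | p1:(2,5)->(3,5) | p2:(4,0)->(4,1) | p3:(2,2)->(3,2) | p4:(2,0)->(3,0)
Step 3: p0:escaped | p1:(3,5)->(4,5) | p2:(4,1)->(4,2)->EXIT | p3:(3,2)->(4,2)->EXIT | p4:(3,0)->(4,0)
Step 4: p0:escaped | p1:(4,5)->(4,4) | p2:escaped | p3:escaped | p4:(4,0)->(4,1)

ESCAPED (4,4) ESCAPED ESCAPED (4,1)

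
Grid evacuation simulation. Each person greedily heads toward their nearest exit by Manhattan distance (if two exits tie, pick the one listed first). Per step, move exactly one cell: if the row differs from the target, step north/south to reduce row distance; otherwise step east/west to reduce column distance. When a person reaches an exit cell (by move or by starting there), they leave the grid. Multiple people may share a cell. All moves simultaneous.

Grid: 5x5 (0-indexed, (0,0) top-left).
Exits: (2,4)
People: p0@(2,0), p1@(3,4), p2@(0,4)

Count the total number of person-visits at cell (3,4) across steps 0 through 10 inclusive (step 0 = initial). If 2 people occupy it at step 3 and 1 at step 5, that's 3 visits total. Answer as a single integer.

Step 0: p0@(2,0) p1@(3,4) p2@(0,4) -> at (3,4): 1 [p1], cum=1
Step 1: p0@(2,1) p1@ESC p2@(1,4) -> at (3,4): 0 [-], cum=1
Step 2: p0@(2,2) p1@ESC p2@ESC -> at (3,4): 0 [-], cum=1
Step 3: p0@(2,3) p1@ESC p2@ESC -> at (3,4): 0 [-], cum=1
Step 4: p0@ESC p1@ESC p2@ESC -> at (3,4): 0 [-], cum=1
Total visits = 1

Answer: 1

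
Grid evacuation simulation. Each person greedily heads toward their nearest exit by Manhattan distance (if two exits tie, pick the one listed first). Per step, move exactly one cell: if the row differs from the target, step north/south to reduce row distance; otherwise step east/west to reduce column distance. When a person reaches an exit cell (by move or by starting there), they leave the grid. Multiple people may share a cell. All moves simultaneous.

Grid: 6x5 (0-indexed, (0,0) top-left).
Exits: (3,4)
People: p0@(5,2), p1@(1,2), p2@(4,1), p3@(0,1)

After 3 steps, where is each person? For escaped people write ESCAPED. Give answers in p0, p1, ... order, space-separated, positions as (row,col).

Step 1: p0:(5,2)->(4,2) | p1:(1,2)->(2,2) | p2:(4,1)->(3,1) | p3:(0,1)->(1,1)
Step 2: p0:(4,2)->(3,2) | p1:(2,2)->(3,2) | p2:(3,1)->(3,2) | p3:(1,1)->(2,1)
Step 3: p0:(3,2)->(3,3) | p1:(3,2)->(3,3) | p2:(3,2)->(3,3) | p3:(2,1)->(3,1)

(3,3) (3,3) (3,3) (3,1)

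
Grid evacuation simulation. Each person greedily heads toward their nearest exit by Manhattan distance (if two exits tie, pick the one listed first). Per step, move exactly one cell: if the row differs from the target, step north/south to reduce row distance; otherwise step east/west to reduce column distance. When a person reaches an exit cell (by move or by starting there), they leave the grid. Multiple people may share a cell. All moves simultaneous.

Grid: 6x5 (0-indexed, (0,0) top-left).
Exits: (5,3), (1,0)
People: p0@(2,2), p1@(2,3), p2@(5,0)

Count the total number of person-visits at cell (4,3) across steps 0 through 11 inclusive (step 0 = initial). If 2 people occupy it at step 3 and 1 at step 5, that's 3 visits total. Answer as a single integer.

Step 0: p0@(2,2) p1@(2,3) p2@(5,0) -> at (4,3): 0 [-], cum=0
Step 1: p0@(1,2) p1@(3,3) p2@(5,1) -> at (4,3): 0 [-], cum=0
Step 2: p0@(1,1) p1@(4,3) p2@(5,2) -> at (4,3): 1 [p1], cum=1
Step 3: p0@ESC p1@ESC p2@ESC -> at (4,3): 0 [-], cum=1
Total visits = 1

Answer: 1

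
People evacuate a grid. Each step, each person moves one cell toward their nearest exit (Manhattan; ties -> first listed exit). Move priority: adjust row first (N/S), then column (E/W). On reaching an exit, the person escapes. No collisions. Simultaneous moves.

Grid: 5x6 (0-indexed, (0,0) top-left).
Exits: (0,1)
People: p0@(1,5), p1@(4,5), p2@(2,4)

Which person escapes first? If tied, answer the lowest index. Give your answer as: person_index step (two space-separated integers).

Step 1: p0:(1,5)->(0,5) | p1:(4,5)->(3,5) | p2:(2,4)->(1,4)
Step 2: p0:(0,5)->(0,4) | p1:(3,5)->(2,5) | p2:(1,4)->(0,4)
Step 3: p0:(0,4)->(0,3) | p1:(2,5)->(1,5) | p2:(0,4)->(0,3)
Step 4: p0:(0,3)->(0,2) | p1:(1,5)->(0,5) | p2:(0,3)->(0,2)
Step 5: p0:(0,2)->(0,1)->EXIT | p1:(0,5)->(0,4) | p2:(0,2)->(0,1)->EXIT
Step 6: p0:escaped | p1:(0,4)->(0,3) | p2:escaped
Step 7: p0:escaped | p1:(0,3)->(0,2) | p2:escaped
Step 8: p0:escaped | p1:(0,2)->(0,1)->EXIT | p2:escaped
Exit steps: [5, 8, 5]
First to escape: p0 at step 5

Answer: 0 5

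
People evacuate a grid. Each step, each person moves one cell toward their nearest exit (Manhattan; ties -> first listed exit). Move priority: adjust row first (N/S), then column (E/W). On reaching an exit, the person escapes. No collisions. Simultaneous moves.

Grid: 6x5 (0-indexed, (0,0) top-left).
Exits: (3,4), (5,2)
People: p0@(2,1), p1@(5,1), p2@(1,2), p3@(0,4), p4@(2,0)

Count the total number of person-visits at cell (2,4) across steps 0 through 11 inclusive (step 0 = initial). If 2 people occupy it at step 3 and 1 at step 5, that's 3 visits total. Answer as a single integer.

Step 0: p0@(2,1) p1@(5,1) p2@(1,2) p3@(0,4) p4@(2,0) -> at (2,4): 0 [-], cum=0
Step 1: p0@(3,1) p1@ESC p2@(2,2) p3@(1,4) p4@(3,0) -> at (2,4): 0 [-], cum=0
Step 2: p0@(3,2) p1@ESC p2@(3,2) p3@(2,4) p4@(3,1) -> at (2,4): 1 [p3], cum=1
Step 3: p0@(3,3) p1@ESC p2@(3,3) p3@ESC p4@(3,2) -> at (2,4): 0 [-], cum=1
Step 4: p0@ESC p1@ESC p2@ESC p3@ESC p4@(3,3) -> at (2,4): 0 [-], cum=1
Step 5: p0@ESC p1@ESC p2@ESC p3@ESC p4@ESC -> at (2,4): 0 [-], cum=1
Total visits = 1

Answer: 1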